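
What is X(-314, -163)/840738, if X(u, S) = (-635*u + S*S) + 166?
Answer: 75375/280246 ≈ 0.26896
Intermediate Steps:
X(u, S) = 166 + S² - 635*u (X(u, S) = (-635*u + S²) + 166 = (S² - 635*u) + 166 = 166 + S² - 635*u)
X(-314, -163)/840738 = (166 + (-163)² - 635*(-314))/840738 = (166 + 26569 + 199390)*(1/840738) = 226125*(1/840738) = 75375/280246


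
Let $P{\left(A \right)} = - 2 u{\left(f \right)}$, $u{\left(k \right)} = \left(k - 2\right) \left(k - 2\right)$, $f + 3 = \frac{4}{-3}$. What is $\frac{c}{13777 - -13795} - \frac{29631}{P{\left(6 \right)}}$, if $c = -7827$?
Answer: $\frac{3673611147}{9953492} \approx 369.08$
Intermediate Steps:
$f = - \frac{13}{3}$ ($f = -3 + \frac{4}{-3} = -3 + 4 \left(- \frac{1}{3}\right) = -3 - \frac{4}{3} = - \frac{13}{3} \approx -4.3333$)
$u{\left(k \right)} = \left(-2 + k\right)^{2}$ ($u{\left(k \right)} = \left(-2 + k\right) \left(-2 + k\right) = \left(-2 + k\right)^{2}$)
$P{\left(A \right)} = - \frac{722}{9}$ ($P{\left(A \right)} = - 2 \left(-2 - \frac{13}{3}\right)^{2} = - 2 \left(- \frac{19}{3}\right)^{2} = \left(-2\right) \frac{361}{9} = - \frac{722}{9}$)
$\frac{c}{13777 - -13795} - \frac{29631}{P{\left(6 \right)}} = - \frac{7827}{13777 - -13795} - \frac{29631}{- \frac{722}{9}} = - \frac{7827}{13777 + 13795} - - \frac{266679}{722} = - \frac{7827}{27572} + \frac{266679}{722} = \frac{3673611147}{9953492}$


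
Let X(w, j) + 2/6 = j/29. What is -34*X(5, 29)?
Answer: -68/3 ≈ -22.667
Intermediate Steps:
X(w, j) = -⅓ + j/29
-34*X(5, 29) = -34*(-⅓ + (1/29)*29) = -34*(-⅓ + 1) = -34*⅔ = -68/3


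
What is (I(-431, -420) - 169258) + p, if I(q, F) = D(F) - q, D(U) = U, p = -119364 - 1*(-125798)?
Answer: -162813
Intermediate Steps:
p = 6434 (p = -119364 + 125798 = 6434)
I(q, F) = F - q
(I(-431, -420) - 169258) + p = ((-420 - 1*(-431)) - 169258) + 6434 = ((-420 + 431) - 169258) + 6434 = (11 - 169258) + 6434 = -169247 + 6434 = -162813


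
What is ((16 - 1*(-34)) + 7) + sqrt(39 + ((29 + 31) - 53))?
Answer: 57 + sqrt(46) ≈ 63.782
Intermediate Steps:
((16 - 1*(-34)) + 7) + sqrt(39 + ((29 + 31) - 53)) = ((16 + 34) + 7) + sqrt(39 + (60 - 53)) = (50 + 7) + sqrt(39 + 7) = 57 + sqrt(46)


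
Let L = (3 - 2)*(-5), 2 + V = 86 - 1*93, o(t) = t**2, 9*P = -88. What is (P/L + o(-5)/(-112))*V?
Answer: -8731/560 ≈ -15.591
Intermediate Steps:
P = -88/9 (P = (1/9)*(-88) = -88/9 ≈ -9.7778)
V = -9 (V = -2 + (86 - 1*93) = -2 + (86 - 93) = -2 - 7 = -9)
L = -5 (L = 1*(-5) = -5)
(P/L + o(-5)/(-112))*V = (-88/9/(-5) + (-5)**2/(-112))*(-9) = (-88/9*(-1/5) + 25*(-1/112))*(-9) = (88/45 - 25/112)*(-9) = (8731/5040)*(-9) = -8731/560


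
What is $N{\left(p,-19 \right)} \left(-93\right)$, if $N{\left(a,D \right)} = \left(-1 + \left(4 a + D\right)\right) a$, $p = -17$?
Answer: $-139128$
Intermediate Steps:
$N{\left(a,D \right)} = a \left(-1 + D + 4 a\right)$ ($N{\left(a,D \right)} = \left(-1 + \left(D + 4 a\right)\right) a = \left(-1 + D + 4 a\right) a = a \left(-1 + D + 4 a\right)$)
$N{\left(p,-19 \right)} \left(-93\right) = - 17 \left(-1 - 19 + 4 \left(-17\right)\right) \left(-93\right) = - 17 \left(-1 - 19 - 68\right) \left(-93\right) = \left(-17\right) \left(-88\right) \left(-93\right) = 1496 \left(-93\right) = -139128$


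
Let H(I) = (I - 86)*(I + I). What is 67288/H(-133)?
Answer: 33644/29127 ≈ 1.1551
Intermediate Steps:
H(I) = 2*I*(-86 + I) (H(I) = (-86 + I)*(2*I) = 2*I*(-86 + I))
67288/H(-133) = 67288/((2*(-133)*(-86 - 133))) = 67288/((2*(-133)*(-219))) = 67288/58254 = 67288*(1/58254) = 33644/29127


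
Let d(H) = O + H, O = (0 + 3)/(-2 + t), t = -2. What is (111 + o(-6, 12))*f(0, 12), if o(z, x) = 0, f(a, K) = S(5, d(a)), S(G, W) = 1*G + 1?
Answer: 666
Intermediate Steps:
O = -¾ (O = (0 + 3)/(-2 - 2) = 3/(-4) = 3*(-¼) = -¾ ≈ -0.75000)
d(H) = -¾ + H
S(G, W) = 1 + G (S(G, W) = G + 1 = 1 + G)
f(a, K) = 6 (f(a, K) = 1 + 5 = 6)
(111 + o(-6, 12))*f(0, 12) = (111 + 0)*6 = 111*6 = 666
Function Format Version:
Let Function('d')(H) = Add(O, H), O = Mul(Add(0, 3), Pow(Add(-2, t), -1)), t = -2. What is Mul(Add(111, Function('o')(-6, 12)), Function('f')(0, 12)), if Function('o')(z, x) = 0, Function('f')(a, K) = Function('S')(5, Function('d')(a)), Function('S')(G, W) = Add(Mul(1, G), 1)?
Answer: 666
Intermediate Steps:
O = Rational(-3, 4) (O = Mul(Add(0, 3), Pow(Add(-2, -2), -1)) = Mul(3, Pow(-4, -1)) = Mul(3, Rational(-1, 4)) = Rational(-3, 4) ≈ -0.75000)
Function('d')(H) = Add(Rational(-3, 4), H)
Function('S')(G, W) = Add(1, G) (Function('S')(G, W) = Add(G, 1) = Add(1, G))
Function('f')(a, K) = 6 (Function('f')(a, K) = Add(1, 5) = 6)
Mul(Add(111, Function('o')(-6, 12)), Function('f')(0, 12)) = Mul(Add(111, 0), 6) = Mul(111, 6) = 666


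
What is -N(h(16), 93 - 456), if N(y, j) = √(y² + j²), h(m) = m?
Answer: -5*√5281 ≈ -363.35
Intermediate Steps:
N(y, j) = √(j² + y²)
-N(h(16), 93 - 456) = -√((93 - 456)² + 16²) = -√((-363)² + 256) = -√(131769 + 256) = -√132025 = -5*√5281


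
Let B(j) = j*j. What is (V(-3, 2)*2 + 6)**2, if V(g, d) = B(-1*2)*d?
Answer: 484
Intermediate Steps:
B(j) = j**2
V(g, d) = 4*d (V(g, d) = (-1*2)**2*d = (-2)**2*d = 4*d)
(V(-3, 2)*2 + 6)**2 = ((4*2)*2 + 6)**2 = (8*2 + 6)**2 = (16 + 6)**2 = 22**2 = 484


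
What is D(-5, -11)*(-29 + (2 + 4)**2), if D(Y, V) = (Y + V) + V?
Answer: -189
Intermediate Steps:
D(Y, V) = Y + 2*V (D(Y, V) = (V + Y) + V = Y + 2*V)
D(-5, -11)*(-29 + (2 + 4)**2) = (-5 + 2*(-11))*(-29 + (2 + 4)**2) = (-5 - 22)*(-29 + 6**2) = -27*(-29 + 36) = -27*7 = -189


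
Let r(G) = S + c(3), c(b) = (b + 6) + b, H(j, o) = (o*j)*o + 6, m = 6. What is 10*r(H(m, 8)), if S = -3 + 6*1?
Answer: 150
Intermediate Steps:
H(j, o) = 6 + j*o**2 (H(j, o) = (j*o)*o + 6 = j*o**2 + 6 = 6 + j*o**2)
S = 3 (S = -3 + 6 = 3)
c(b) = 6 + 2*b (c(b) = (6 + b) + b = 6 + 2*b)
r(G) = 15 (r(G) = 3 + (6 + 2*3) = 3 + (6 + 6) = 3 + 12 = 15)
10*r(H(m, 8)) = 10*15 = 150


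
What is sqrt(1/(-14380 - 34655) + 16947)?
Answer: 4*sqrt(2546743495065)/49035 ≈ 130.18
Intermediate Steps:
sqrt(1/(-14380 - 34655) + 16947) = sqrt(1/(-49035) + 16947) = sqrt(-1/49035 + 16947) = sqrt(830996144/49035) = 4*sqrt(2546743495065)/49035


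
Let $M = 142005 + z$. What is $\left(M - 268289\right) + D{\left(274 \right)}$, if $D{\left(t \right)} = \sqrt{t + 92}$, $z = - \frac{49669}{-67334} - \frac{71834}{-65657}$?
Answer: $- \frac{558286954556303}{4420948438} + \sqrt{366} \approx -1.2626 \cdot 10^{5}$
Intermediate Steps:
$z = \frac{8097988089}{4420948438}$ ($z = \left(-49669\right) \left(- \frac{1}{67334}\right) - - \frac{71834}{65657} = \frac{49669}{67334} + \frac{71834}{65657} = \frac{8097988089}{4420948438} \approx 1.8317$)
$D{\left(t \right)} = \sqrt{92 + t}$
$M = \frac{627804880926279}{4420948438}$ ($M = 142005 + \frac{8097988089}{4420948438} = \frac{627804880926279}{4420948438} \approx 1.4201 \cdot 10^{5}$)
$\left(M - 268289\right) + D{\left(274 \right)} = \left(\frac{627804880926279}{4420948438} - 268289\right) + \sqrt{92 + 274} = - \frac{558286954556303}{4420948438} + \sqrt{366}$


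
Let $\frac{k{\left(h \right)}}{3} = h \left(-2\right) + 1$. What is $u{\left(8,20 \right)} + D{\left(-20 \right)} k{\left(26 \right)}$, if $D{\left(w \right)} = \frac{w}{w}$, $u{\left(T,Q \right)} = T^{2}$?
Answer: $-89$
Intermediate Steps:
$D{\left(w \right)} = 1$
$k{\left(h \right)} = 3 - 6 h$ ($k{\left(h \right)} = 3 \left(h \left(-2\right) + 1\right) = 3 \left(- 2 h + 1\right) = 3 \left(1 - 2 h\right) = 3 - 6 h$)
$u{\left(8,20 \right)} + D{\left(-20 \right)} k{\left(26 \right)} = 8^{2} + 1 \left(3 - 156\right) = 64 + 1 \left(3 - 156\right) = 64 + 1 \left(-153\right) = 64 - 153 = -89$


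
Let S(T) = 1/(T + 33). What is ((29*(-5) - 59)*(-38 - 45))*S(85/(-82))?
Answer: 1388424/2621 ≈ 529.73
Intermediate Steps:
S(T) = 1/(33 + T)
((29*(-5) - 59)*(-38 - 45))*S(85/(-82)) = ((29*(-5) - 59)*(-38 - 45))/(33 + 85/(-82)) = ((-145 - 59)*(-83))/(33 + 85*(-1/82)) = (-204*(-83))/(33 - 85/82) = 16932/(2621/82) = 16932*(82/2621) = 1388424/2621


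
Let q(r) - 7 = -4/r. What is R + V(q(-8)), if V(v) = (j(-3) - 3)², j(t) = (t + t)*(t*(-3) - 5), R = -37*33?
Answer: -492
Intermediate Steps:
R = -1221
q(r) = 7 - 4/r
j(t) = 2*t*(-5 - 3*t) (j(t) = (2*t)*(-3*t - 5) = (2*t)*(-5 - 3*t) = 2*t*(-5 - 3*t))
V(v) = 729 (V(v) = (-2*(-3)*(5 + 3*(-3)) - 3)² = (-2*(-3)*(5 - 9) - 3)² = (-2*(-3)*(-4) - 3)² = (-24 - 3)² = (-27)² = 729)
R + V(q(-8)) = -1221 + 729 = -492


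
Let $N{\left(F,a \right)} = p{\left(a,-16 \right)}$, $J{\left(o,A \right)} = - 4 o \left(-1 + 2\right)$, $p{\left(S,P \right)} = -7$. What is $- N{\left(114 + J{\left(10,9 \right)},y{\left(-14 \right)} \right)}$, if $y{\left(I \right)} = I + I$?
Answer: $7$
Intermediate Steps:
$y{\left(I \right)} = 2 I$
$J{\left(o,A \right)} = - 4 o$ ($J{\left(o,A \right)} = - 4 o 1 = - 4 o$)
$N{\left(F,a \right)} = -7$
$- N{\left(114 + J{\left(10,9 \right)},y{\left(-14 \right)} \right)} = \left(-1\right) \left(-7\right) = 7$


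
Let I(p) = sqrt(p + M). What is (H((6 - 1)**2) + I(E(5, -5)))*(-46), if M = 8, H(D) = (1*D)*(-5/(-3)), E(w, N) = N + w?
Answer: -5750/3 - 92*sqrt(2) ≈ -2046.8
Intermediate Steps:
H(D) = 5*D/3 (H(D) = D*(-5*(-1/3)) = D*(5/3) = 5*D/3)
I(p) = sqrt(8 + p) (I(p) = sqrt(p + 8) = sqrt(8 + p))
(H((6 - 1)**2) + I(E(5, -5)))*(-46) = (5*(6 - 1)**2/3 + sqrt(8 + (-5 + 5)))*(-46) = ((5/3)*5**2 + sqrt(8 + 0))*(-46) = ((5/3)*25 + sqrt(8))*(-46) = (125/3 + 2*sqrt(2))*(-46) = -5750/3 - 92*sqrt(2)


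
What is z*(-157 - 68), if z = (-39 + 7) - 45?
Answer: 17325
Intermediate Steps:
z = -77 (z = -32 - 45 = -77)
z*(-157 - 68) = -77*(-157 - 68) = -77*(-225) = 17325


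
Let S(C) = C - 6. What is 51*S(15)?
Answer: 459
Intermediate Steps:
S(C) = -6 + C
51*S(15) = 51*(-6 + 15) = 51*9 = 459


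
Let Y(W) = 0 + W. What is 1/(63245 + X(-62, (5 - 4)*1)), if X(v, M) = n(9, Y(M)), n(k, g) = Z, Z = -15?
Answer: 1/63230 ≈ 1.5815e-5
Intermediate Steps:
Y(W) = W
n(k, g) = -15
X(v, M) = -15
1/(63245 + X(-62, (5 - 4)*1)) = 1/(63245 - 15) = 1/63230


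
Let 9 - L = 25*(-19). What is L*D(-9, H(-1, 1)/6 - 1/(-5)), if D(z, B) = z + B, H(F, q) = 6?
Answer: -18876/5 ≈ -3775.2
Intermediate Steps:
L = 484 (L = 9 - 25*(-19) = 9 - 1*(-475) = 9 + 475 = 484)
D(z, B) = B + z
L*D(-9, H(-1, 1)/6 - 1/(-5)) = 484*((6/6 - 1/(-5)) - 9) = 484*((6*(⅙) - 1*(-⅕)) - 9) = 484*((1 + ⅕) - 9) = 484*(6/5 - 9) = 484*(-39/5) = -18876/5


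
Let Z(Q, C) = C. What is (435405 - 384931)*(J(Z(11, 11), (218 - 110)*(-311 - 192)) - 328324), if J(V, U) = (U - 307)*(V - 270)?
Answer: 697606453770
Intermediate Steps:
J(V, U) = (-307 + U)*(-270 + V)
(435405 - 384931)*(J(Z(11, 11), (218 - 110)*(-311 - 192)) - 328324) = (435405 - 384931)*((82890 - 307*11 - 270*(218 - 110)*(-311 - 192) + ((218 - 110)*(-311 - 192))*11) - 328324) = 50474*((82890 - 3377 - 29160*(-503) + (108*(-503))*11) - 328324) = 50474*((82890 - 3377 - 270*(-54324) - 54324*11) - 328324) = 50474*((82890 - 3377 + 14667480 - 597564) - 328324) = 50474*(14149429 - 328324) = 50474*13821105 = 697606453770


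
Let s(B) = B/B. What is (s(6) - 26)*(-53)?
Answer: 1325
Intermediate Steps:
s(B) = 1
(s(6) - 26)*(-53) = (1 - 26)*(-53) = -25*(-53) = 1325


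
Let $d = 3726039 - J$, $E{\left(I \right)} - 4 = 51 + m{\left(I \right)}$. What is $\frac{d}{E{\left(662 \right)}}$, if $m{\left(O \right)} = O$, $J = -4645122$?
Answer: $\frac{2790387}{239} \approx 11675.0$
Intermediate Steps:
$E{\left(I \right)} = 55 + I$ ($E{\left(I \right)} = 4 + \left(51 + I\right) = 55 + I$)
$d = 8371161$ ($d = 3726039 - -4645122 = 3726039 + 4645122 = 8371161$)
$\frac{d}{E{\left(662 \right)}} = \frac{8371161}{55 + 662} = \frac{8371161}{717} = 8371161 \cdot \frac{1}{717} = \frac{2790387}{239}$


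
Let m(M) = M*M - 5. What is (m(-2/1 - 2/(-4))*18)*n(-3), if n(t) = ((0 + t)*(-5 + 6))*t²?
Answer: 2673/2 ≈ 1336.5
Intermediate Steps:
m(M) = -5 + M² (m(M) = M² - 5 = -5 + M²)
n(t) = t³ (n(t) = (t*1)*t² = t*t² = t³)
(m(-2/1 - 2/(-4))*18)*n(-3) = ((-5 + (-2/1 - 2/(-4))²)*18)*(-3)³ = ((-5 + (-2*1 - 2*(-¼))²)*18)*(-27) = ((-5 + (-2 + ½)²)*18)*(-27) = ((-5 + (-3/2)²)*18)*(-27) = ((-5 + 9/4)*18)*(-27) = -11/4*18*(-27) = -99/2*(-27) = 2673/2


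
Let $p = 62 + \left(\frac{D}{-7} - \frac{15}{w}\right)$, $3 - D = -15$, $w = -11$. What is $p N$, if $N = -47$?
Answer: $- \frac{220007}{77} \approx -2857.2$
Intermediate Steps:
$D = 18$ ($D = 3 - -15 = 3 + 15 = 18$)
$p = \frac{4681}{77}$ ($p = 62 + \left(\frac{18}{-7} - \frac{15}{-11}\right) = 62 + \left(18 \left(- \frac{1}{7}\right) - - \frac{15}{11}\right) = 62 + \left(- \frac{18}{7} + \frac{15}{11}\right) = 62 - \frac{93}{77} = \frac{4681}{77} \approx 60.792$)
$p N = \frac{4681}{77} \left(-47\right) = - \frac{220007}{77}$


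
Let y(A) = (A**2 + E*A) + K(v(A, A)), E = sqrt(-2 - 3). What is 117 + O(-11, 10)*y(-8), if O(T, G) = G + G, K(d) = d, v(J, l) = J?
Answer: 1237 - 160*I*sqrt(5) ≈ 1237.0 - 357.77*I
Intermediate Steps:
E = I*sqrt(5) (E = sqrt(-5) = I*sqrt(5) ≈ 2.2361*I)
O(T, G) = 2*G
y(A) = A + A**2 + I*A*sqrt(5) (y(A) = (A**2 + (I*sqrt(5))*A) + A = (A**2 + I*A*sqrt(5)) + A = A + A**2 + I*A*sqrt(5))
117 + O(-11, 10)*y(-8) = 117 + (2*10)*(-8*(1 - 8 + I*sqrt(5))) = 117 + 20*(-8*(-7 + I*sqrt(5))) = 117 + 20*(56 - 8*I*sqrt(5)) = 117 + (1120 - 160*I*sqrt(5)) = 1237 - 160*I*sqrt(5)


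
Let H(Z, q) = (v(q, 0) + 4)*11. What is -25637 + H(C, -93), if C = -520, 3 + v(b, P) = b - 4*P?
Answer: -26649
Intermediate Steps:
v(b, P) = -3 + b - 4*P (v(b, P) = -3 + (b - 4*P) = -3 + b - 4*P)
H(Z, q) = 11 + 11*q (H(Z, q) = ((-3 + q - 4*0) + 4)*11 = ((-3 + q + 0) + 4)*11 = ((-3 + q) + 4)*11 = (1 + q)*11 = 11 + 11*q)
-25637 + H(C, -93) = -25637 + (11 + 11*(-93)) = -25637 + (11 - 1023) = -25637 - 1012 = -26649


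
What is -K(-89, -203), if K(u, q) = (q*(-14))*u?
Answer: 252938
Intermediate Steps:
K(u, q) = -14*q*u (K(u, q) = (-14*q)*u = -14*q*u)
-K(-89, -203) = -(-14)*(-203)*(-89) = -1*(-252938) = 252938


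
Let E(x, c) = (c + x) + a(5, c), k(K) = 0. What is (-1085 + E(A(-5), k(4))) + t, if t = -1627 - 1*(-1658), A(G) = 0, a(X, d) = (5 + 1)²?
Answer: -1018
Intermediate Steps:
a(X, d) = 36 (a(X, d) = 6² = 36)
E(x, c) = 36 + c + x (E(x, c) = (c + x) + 36 = 36 + c + x)
t = 31 (t = -1627 + 1658 = 31)
(-1085 + E(A(-5), k(4))) + t = (-1085 + (36 + 0 + 0)) + 31 = (-1085 + 36) + 31 = -1049 + 31 = -1018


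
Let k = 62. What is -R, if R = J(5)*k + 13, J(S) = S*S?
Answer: -1563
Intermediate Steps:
J(S) = S**2
R = 1563 (R = 5**2*62 + 13 = 25*62 + 13 = 1550 + 13 = 1563)
-R = -1*1563 = -1563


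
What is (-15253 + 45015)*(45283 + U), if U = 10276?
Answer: 1653546958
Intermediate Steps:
(-15253 + 45015)*(45283 + U) = (-15253 + 45015)*(45283 + 10276) = 29762*55559 = 1653546958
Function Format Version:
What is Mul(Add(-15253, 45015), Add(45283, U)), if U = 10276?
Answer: 1653546958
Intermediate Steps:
Mul(Add(-15253, 45015), Add(45283, U)) = Mul(Add(-15253, 45015), Add(45283, 10276)) = Mul(29762, 55559) = 1653546958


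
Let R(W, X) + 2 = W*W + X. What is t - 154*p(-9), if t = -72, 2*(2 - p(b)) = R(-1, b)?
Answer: -1150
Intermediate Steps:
R(W, X) = -2 + X + W² (R(W, X) = -2 + (W*W + X) = -2 + (W² + X) = -2 + (X + W²) = -2 + X + W²)
p(b) = 5/2 - b/2 (p(b) = 2 - (-2 + b + (-1)²)/2 = 2 - (-2 + b + 1)/2 = 2 - (-1 + b)/2 = 2 + (½ - b/2) = 5/2 - b/2)
t - 154*p(-9) = -72 - 154*(5/2 - ½*(-9)) = -72 - 154*(5/2 + 9/2) = -72 - 154*7 = -72 - 1078 = -1150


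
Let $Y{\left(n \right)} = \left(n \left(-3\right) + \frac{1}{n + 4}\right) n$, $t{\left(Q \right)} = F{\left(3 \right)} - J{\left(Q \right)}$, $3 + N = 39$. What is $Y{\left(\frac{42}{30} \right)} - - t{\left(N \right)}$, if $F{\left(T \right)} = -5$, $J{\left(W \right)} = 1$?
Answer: $- \frac{7844}{675} \approx -11.621$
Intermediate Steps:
$N = 36$ ($N = -3 + 39 = 36$)
$t{\left(Q \right)} = -6$ ($t{\left(Q \right)} = -5 - 1 = -6$)
$Y{\left(n \right)} = n \left(\frac{1}{4 + n} - 3 n\right)$ ($Y{\left(n \right)} = \left(- 3 n + \frac{1}{4 + n}\right) n = \left(\frac{1}{4 + n} - 3 n\right) n = n \left(\frac{1}{4 + n} - 3 n\right)$)
$Y{\left(\frac{42}{30} \right)} - - t{\left(N \right)} = \frac{\frac{42}{30} \left(1 - 12 \cdot \frac{42}{30} - 3 \left(\frac{42}{30}\right)^{2}\right)}{4 + \frac{42}{30}} - \left(-1\right) \left(-6\right) = \frac{42 \cdot \frac{1}{30} \left(1 - 12 \cdot 42 \cdot \frac{1}{30} - 3 \left(42 \cdot \frac{1}{30}\right)^{2}\right)}{4 + 42 \cdot \frac{1}{30}} - 6 = \frac{7 \left(1 - \frac{84}{5} - 3 \left(\frac{7}{5}\right)^{2}\right)}{5 \left(4 + \frac{7}{5}\right)} - 6 = \frac{7 \left(1 - \frac{84}{5} - \frac{147}{25}\right)}{5 \cdot \frac{27}{5}} - 6 = \frac{7}{5} \cdot \frac{5}{27} \left(1 - \frac{84}{5} - \frac{147}{25}\right) - 6 = \frac{7}{5} \cdot \frac{5}{27} \left(- \frac{542}{25}\right) - 6 = - \frac{3794}{675} - 6 = - \frac{7844}{675}$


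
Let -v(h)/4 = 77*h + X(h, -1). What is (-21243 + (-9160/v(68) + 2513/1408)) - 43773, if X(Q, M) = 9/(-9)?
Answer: -95841750841/1474176 ≈ -65014.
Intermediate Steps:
X(Q, M) = -1 (X(Q, M) = 9*(-⅑) = -1)
v(h) = 4 - 308*h (v(h) = -4*(77*h - 1) = -4*(-1 + 77*h) = 4 - 308*h)
(-21243 + (-9160/v(68) + 2513/1408)) - 43773 = (-21243 + (-9160/(4 - 308*68) + 2513/1408)) - 43773 = (-21243 + (-9160/(4 - 20944) + 2513*(1/1408))) - 43773 = (-21243 + (-9160/(-20940) + 2513/1408)) - 43773 = (-21243 + (-9160*(-1/20940) + 2513/1408)) - 43773 = (-21243 + (458/1047 + 2513/1408)) - 43773 = (-21243 + 3275975/1474176) - 43773 = -31312644793/1474176 - 43773 = -95841750841/1474176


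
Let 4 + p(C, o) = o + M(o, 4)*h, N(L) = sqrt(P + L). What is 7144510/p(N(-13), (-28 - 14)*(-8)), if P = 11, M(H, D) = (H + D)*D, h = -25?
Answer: -3572255/16834 ≈ -212.20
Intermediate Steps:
M(H, D) = D*(D + H) (M(H, D) = (D + H)*D = D*(D + H))
N(L) = sqrt(11 + L)
p(C, o) = -404 - 99*o (p(C, o) = -4 + (o + (4*(4 + o))*(-25)) = -4 + (o + (16 + 4*o)*(-25)) = -4 + (o + (-400 - 100*o)) = -4 + (-400 - 99*o) = -404 - 99*o)
7144510/p(N(-13), (-28 - 14)*(-8)) = 7144510/(-404 - 99*(-28 - 14)*(-8)) = 7144510/(-404 - (-4158)*(-8)) = 7144510/(-404 - 99*336) = 7144510/(-404 - 33264) = 7144510/(-33668) = 7144510*(-1/33668) = -3572255/16834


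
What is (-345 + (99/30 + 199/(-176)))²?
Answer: 91017459481/774400 ≈ 1.1753e+5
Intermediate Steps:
(-345 + (99/30 + 199/(-176)))² = (-345 + (99*(1/30) + 199*(-1/176)))² = (-345 + (33/10 - 199/176))² = (-345 + 1909/880)² = (-301691/880)² = 91017459481/774400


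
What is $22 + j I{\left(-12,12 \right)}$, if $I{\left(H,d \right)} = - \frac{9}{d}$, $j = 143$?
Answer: $- \frac{341}{4} \approx -85.25$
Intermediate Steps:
$22 + j I{\left(-12,12 \right)} = 22 + 143 \left(- \frac{9}{12}\right) = 22 + 143 \left(\left(-9\right) \frac{1}{12}\right) = 22 + 143 \left(- \frac{3}{4}\right) = 22 - \frac{429}{4} = - \frac{341}{4}$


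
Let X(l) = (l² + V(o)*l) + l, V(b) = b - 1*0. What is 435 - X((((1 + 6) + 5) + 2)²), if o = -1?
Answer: -37981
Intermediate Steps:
V(b) = b (V(b) = b + 0 = b)
X(l) = l² (X(l) = (l² - l) + l = l²)
435 - X((((1 + 6) + 5) + 2)²) = 435 - ((((1 + 6) + 5) + 2)²)² = 435 - (((7 + 5) + 2)²)² = 435 - ((12 + 2)²)² = 435 - (14²)² = 435 - 1*196² = 435 - 1*38416 = 435 - 38416 = -37981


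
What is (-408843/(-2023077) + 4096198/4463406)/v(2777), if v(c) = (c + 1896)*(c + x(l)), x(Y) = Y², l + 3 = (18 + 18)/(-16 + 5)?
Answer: 101960208960082/1198298154112154270469 ≈ 8.5088e-8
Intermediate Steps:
l = -69/11 (l = -3 + (18 + 18)/(-16 + 5) = -3 + 36/(-11) = -3 + 36*(-1/11) = -3 - 36/11 = -69/11 ≈ -6.2727)
v(c) = (1896 + c)*(4761/121 + c) (v(c) = (c + 1896)*(c + (-69/11)²) = (1896 + c)*(c + 4761/121) = (1896 + c)*(4761/121 + c))
(-408843/(-2023077) + 4096198/4463406)/v(2777) = (-408843/(-2023077) + 4096198/4463406)/(9026856/121 + 2777² + (234177/121)*2777) = (-408843*(-1/2023077) + 4096198*(1/4463406))/(9026856/121 + 7711729 + 650309529/121) = (136281/674359 + 2048099/2231703)/(1592455594/121) = (1685292710084/1504969003377)*(121/1592455594) = 101960208960082/1198298154112154270469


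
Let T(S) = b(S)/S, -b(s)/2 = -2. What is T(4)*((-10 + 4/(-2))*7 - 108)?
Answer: -192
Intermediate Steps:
b(s) = 4 (b(s) = -2*(-2) = 4)
T(S) = 4/S
T(4)*((-10 + 4/(-2))*7 - 108) = (4/4)*((-10 + 4/(-2))*7 - 108) = (4*(¼))*((-10 + 4*(-½))*7 - 108) = 1*((-10 - 2)*7 - 108) = 1*(-12*7 - 108) = 1*(-84 - 108) = 1*(-192) = -192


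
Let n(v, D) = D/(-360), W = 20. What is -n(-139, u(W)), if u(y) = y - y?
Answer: 0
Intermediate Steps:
u(y) = 0
n(v, D) = -D/360 (n(v, D) = D*(-1/360) = -D/360)
-n(-139, u(W)) = -(-1)*0/360 = -1*0 = 0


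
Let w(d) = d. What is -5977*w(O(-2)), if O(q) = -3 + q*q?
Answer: -5977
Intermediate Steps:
O(q) = -3 + q²
-5977*w(O(-2)) = -5977*(-3 + (-2)²) = -5977*(-3 + 4) = -5977*1 = -5977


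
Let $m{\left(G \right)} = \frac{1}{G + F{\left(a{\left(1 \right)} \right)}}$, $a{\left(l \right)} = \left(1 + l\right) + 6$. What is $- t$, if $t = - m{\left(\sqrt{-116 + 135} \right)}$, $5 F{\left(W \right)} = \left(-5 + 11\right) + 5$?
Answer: $- \frac{55}{354} + \frac{25 \sqrt{19}}{354} \approx 0.15246$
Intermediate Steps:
$a{\left(l \right)} = 7 + l$
$F{\left(W \right)} = \frac{11}{5}$ ($F{\left(W \right)} = \frac{\left(-5 + 11\right) + 5}{5} = \frac{6 + 5}{5} = \frac{1}{5} \cdot 11 = \frac{11}{5}$)
$m{\left(G \right)} = \frac{1}{\frac{11}{5} + G}$ ($m{\left(G \right)} = \frac{1}{G + \frac{11}{5}} = \frac{1}{\frac{11}{5} + G}$)
$t = - \frac{5}{11 + 5 \sqrt{19}}$ ($t = - \frac{5}{11 + 5 \sqrt{-116 + 135}} = - \frac{5}{11 + 5 \sqrt{19}} \approx -0.15246$)
$- t = - (\frac{55}{354} - \frac{25 \sqrt{19}}{354}) = - \frac{55}{354} + \frac{25 \sqrt{19}}{354}$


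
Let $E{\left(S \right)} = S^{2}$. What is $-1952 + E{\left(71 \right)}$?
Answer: $3089$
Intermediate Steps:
$-1952 + E{\left(71 \right)} = -1952 + 71^{2} = -1952 + 5041 = 3089$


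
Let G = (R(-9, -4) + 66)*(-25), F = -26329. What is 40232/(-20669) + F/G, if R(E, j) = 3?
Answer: 474793901/35654025 ≈ 13.317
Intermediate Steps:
G = -1725 (G = (3 + 66)*(-25) = 69*(-25) = -1725)
40232/(-20669) + F/G = 40232/(-20669) - 26329/(-1725) = 40232*(-1/20669) - 26329*(-1/1725) = -40232/20669 + 26329/1725 = 474793901/35654025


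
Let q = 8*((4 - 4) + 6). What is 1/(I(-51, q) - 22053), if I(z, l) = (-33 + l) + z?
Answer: -1/22089 ≈ -4.5271e-5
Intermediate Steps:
q = 48 (q = 8*(0 + 6) = 8*6 = 48)
I(z, l) = -33 + l + z
1/(I(-51, q) - 22053) = 1/((-33 + 48 - 51) - 22053) = 1/(-36 - 22053) = 1/(-22089) = -1/22089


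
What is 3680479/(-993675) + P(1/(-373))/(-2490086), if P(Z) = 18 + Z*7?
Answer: -3418443207813587/922927404856650 ≈ -3.7039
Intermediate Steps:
P(Z) = 18 + 7*Z
3680479/(-993675) + P(1/(-373))/(-2490086) = 3680479/(-993675) + (18 + 7/(-373))/(-2490086) = 3680479*(-1/993675) + (18 + 7*(-1/373))*(-1/2490086) = -3680479/993675 + (18 - 7/373)*(-1/2490086) = -3680479/993675 + (6707/373)*(-1/2490086) = -3680479/993675 - 6707/928802078 = -3418443207813587/922927404856650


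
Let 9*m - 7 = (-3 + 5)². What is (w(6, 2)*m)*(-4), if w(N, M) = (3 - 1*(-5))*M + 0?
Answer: -704/9 ≈ -78.222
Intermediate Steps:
m = 11/9 (m = 7/9 + (-3 + 5)²/9 = 7/9 + (⅑)*2² = 7/9 + (⅑)*4 = 7/9 + 4/9 = 11/9 ≈ 1.2222)
w(N, M) = 8*M (w(N, M) = (3 + 5)*M + 0 = 8*M + 0 = 8*M)
(w(6, 2)*m)*(-4) = ((8*2)*(11/9))*(-4) = (16*(11/9))*(-4) = (176/9)*(-4) = -704/9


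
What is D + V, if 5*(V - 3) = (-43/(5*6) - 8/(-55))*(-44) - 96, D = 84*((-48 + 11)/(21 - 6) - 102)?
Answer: -131701/15 ≈ -8780.1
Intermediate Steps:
D = -43876/5 (D = 84*(-37/15 - 102) = 84*(-1567/15) = -43876/5 ≈ -8775.2)
V = -73/15 (V = 3 + ((-43/(5*6) - 8/(-55))*(-44) - 96)/5 = 3 + ((-43/30 - 8*(-1/55))*(-44) - 96)/5 = 3 + ((-43*1/30 + 8/55)*(-44) - 96)/5 = 3 + ((-43/30 + 8/55)*(-44) - 96)/5 = 3 + (-85/66*(-44) - 96)/5 = 3 + (170/3 - 96)/5 = 3 + (⅕)*(-118/3) = 3 - 118/15 = -73/15 ≈ -4.8667)
D + V = -43876/5 - 73/15 = -131701/15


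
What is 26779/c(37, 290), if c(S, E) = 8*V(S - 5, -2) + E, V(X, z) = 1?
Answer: 26779/298 ≈ 89.862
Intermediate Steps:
c(S, E) = 8 + E (c(S, E) = 8*1 + E = 8 + E)
26779/c(37, 290) = 26779/(8 + 290) = 26779/298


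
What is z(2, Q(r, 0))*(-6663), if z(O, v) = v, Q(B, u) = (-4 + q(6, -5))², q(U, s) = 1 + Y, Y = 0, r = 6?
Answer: -59967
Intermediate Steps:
q(U, s) = 1 (q(U, s) = 1 + 0 = 1)
Q(B, u) = 9 (Q(B, u) = (-4 + 1)² = (-3)² = 9)
z(2, Q(r, 0))*(-6663) = 9*(-6663) = -59967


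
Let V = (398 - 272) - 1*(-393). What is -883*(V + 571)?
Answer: -962470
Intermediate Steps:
V = 519 (V = 126 + 393 = 519)
-883*(V + 571) = -883*(519 + 571) = -883*1090 = -962470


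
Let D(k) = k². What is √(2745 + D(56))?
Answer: √5881 ≈ 76.688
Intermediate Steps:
√(2745 + D(56)) = √(2745 + 56²) = √(2745 + 3136) = √5881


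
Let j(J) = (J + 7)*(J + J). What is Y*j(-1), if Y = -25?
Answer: 300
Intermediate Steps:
j(J) = 2*J*(7 + J) (j(J) = (7 + J)*(2*J) = 2*J*(7 + J))
Y*j(-1) = -50*(-1)*(7 - 1) = -50*(-1)*6 = -25*(-12) = 300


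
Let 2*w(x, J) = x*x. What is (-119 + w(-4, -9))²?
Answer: 12321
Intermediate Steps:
w(x, J) = x²/2 (w(x, J) = (x*x)/2 = x²/2)
(-119 + w(-4, -9))² = (-119 + (½)*(-4)²)² = (-119 + (½)*16)² = (-119 + 8)² = (-111)² = 12321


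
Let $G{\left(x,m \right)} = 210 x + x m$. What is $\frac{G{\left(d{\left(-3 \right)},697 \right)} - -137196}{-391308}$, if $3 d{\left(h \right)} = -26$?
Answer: $- \frac{194003}{586962} \approx -0.33052$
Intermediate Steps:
$d{\left(h \right)} = - \frac{26}{3}$ ($d{\left(h \right)} = \frac{1}{3} \left(-26\right) = - \frac{26}{3}$)
$G{\left(x,m \right)} = 210 x + m x$
$\frac{G{\left(d{\left(-3 \right)},697 \right)} - -137196}{-391308} = \frac{- \frac{26 \left(210 + 697\right)}{3} - -137196}{-391308} = \left(\left(- \frac{26}{3}\right) 907 + 137196\right) \left(- \frac{1}{391308}\right) = \left(- \frac{23582}{3} + 137196\right) \left(- \frac{1}{391308}\right) = \frac{388006}{3} \left(- \frac{1}{391308}\right) = - \frac{194003}{586962}$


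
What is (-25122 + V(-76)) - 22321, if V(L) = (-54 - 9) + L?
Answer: -47582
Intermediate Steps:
V(L) = -63 + L
(-25122 + V(-76)) - 22321 = (-25122 + (-63 - 76)) - 22321 = (-25122 - 139) - 22321 = -25261 - 22321 = -47582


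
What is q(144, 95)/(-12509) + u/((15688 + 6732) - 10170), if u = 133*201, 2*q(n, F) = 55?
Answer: 486977/223375 ≈ 2.1801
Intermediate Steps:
q(n, F) = 55/2 (q(n, F) = (½)*55 = 55/2)
u = 26733
q(144, 95)/(-12509) + u/((15688 + 6732) - 10170) = (55/2)/(-12509) + 26733/((15688 + 6732) - 10170) = (55/2)*(-1/12509) + 26733/(22420 - 10170) = -55/25018 + 26733/12250 = -55/25018 + 26733*(1/12250) = -55/25018 + 3819/1750 = 486977/223375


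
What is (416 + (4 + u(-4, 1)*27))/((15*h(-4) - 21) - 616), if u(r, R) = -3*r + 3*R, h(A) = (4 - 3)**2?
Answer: -825/622 ≈ -1.3264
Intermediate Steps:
h(A) = 1 (h(A) = 1**2 = 1)
(416 + (4 + u(-4, 1)*27))/((15*h(-4) - 21) - 616) = (416 + (4 + (-3*(-4) + 3*1)*27))/((15*1 - 21) - 616) = (416 + (4 + (12 + 3)*27))/((15 - 21) - 616) = (416 + (4 + 15*27))/(-6 - 616) = (416 + (4 + 405))/(-622) = (416 + 409)*(-1/622) = 825*(-1/622) = -825/622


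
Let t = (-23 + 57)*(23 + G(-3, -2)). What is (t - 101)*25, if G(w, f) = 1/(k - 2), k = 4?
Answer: 17450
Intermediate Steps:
G(w, f) = 1/2 (G(w, f) = 1/(4 - 2) = 1/2)
t = 799 (t = (-23 + 57)*(23 + 1/2) = 34*(47/2) = 799)
(t - 101)*25 = (799 - 101)*25 = 698*25 = 17450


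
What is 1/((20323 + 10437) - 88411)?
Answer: -1/57651 ≈ -1.7346e-5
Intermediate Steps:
1/((20323 + 10437) - 88411) = 1/(30760 - 88411) = 1/(-57651) = -1/57651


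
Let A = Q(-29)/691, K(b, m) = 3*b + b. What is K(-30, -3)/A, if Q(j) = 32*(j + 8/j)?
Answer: 100195/1132 ≈ 88.511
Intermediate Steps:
K(b, m) = 4*b
Q(j) = 32*j + 256/j
A = -27168/20039 (A = (32*(-29) + 256/(-29))/691 = (-928 + 256*(-1/29))*(1/691) = (-928 - 256/29)*(1/691) = -27168/29*1/691 = -27168/20039 ≈ -1.3558)
K(-30, -3)/A = (4*(-30))/(-27168/20039) = -120*(-20039/27168) = 100195/1132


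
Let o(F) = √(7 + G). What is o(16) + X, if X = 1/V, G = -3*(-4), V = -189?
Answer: -1/189 + √19 ≈ 4.3536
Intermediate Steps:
G = 12
o(F) = √19 (o(F) = √(7 + 12) = √19)
X = -1/189 (X = 1/(-189) = -1/189 ≈ -0.0052910)
o(16) + X = √19 - 1/189 = -1/189 + √19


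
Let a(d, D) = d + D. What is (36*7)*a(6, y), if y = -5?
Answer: 252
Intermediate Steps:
a(d, D) = D + d
(36*7)*a(6, y) = (36*7)*(-5 + 6) = 252*1 = 252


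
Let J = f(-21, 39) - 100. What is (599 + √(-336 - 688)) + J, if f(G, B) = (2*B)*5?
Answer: 889 + 32*I ≈ 889.0 + 32.0*I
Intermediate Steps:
f(G, B) = 10*B
J = 290 (J = 10*39 - 100 = 390 - 100 = 290)
(599 + √(-336 - 688)) + J = (599 + √(-336 - 688)) + 290 = (599 + √(-1024)) + 290 = (599 + 32*I) + 290 = 889 + 32*I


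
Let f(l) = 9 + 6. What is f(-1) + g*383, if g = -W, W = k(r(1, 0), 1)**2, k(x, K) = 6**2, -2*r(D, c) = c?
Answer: -496353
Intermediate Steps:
r(D, c) = -c/2
k(x, K) = 36
W = 1296 (W = 36**2 = 1296)
f(l) = 15
g = -1296 (g = -1*1296 = -1296)
f(-1) + g*383 = 15 - 1296*383 = 15 - 496368 = -496353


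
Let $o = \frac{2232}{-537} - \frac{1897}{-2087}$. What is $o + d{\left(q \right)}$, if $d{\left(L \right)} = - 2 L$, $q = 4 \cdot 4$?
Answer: $- \frac{13167501}{373573} \approx -35.247$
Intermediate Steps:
$q = 16$
$o = - \frac{1213165}{373573}$ ($o = 2232 \left(- \frac{1}{537}\right) - - \frac{1897}{2087} = - \frac{744}{179} + \frac{1897}{2087} = - \frac{1213165}{373573} \approx -3.2475$)
$o + d{\left(q \right)} = - \frac{1213165}{373573} - 32 = - \frac{13167501}{373573}$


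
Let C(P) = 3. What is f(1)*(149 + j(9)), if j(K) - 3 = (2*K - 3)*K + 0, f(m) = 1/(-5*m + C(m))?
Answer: -287/2 ≈ -143.50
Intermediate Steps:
f(m) = 1/(3 - 5*m) (f(m) = 1/(-5*m + 3) = 1/(3 - 5*m))
j(K) = 3 + K*(-3 + 2*K) (j(K) = 3 + ((2*K - 3)*K + 0) = 3 + ((-3 + 2*K)*K + 0) = 3 + (K*(-3 + 2*K) + 0) = 3 + K*(-3 + 2*K))
f(1)*(149 + j(9)) = (-1/(-3 + 5*1))*(149 + (3 - 3*9 + 2*9**2)) = (-1/(-3 + 5))*(149 + (3 - 27 + 2*81)) = (-1/2)*(149 + (3 - 27 + 162)) = (-1*1/2)*(149 + 138) = -1/2*287 = -287/2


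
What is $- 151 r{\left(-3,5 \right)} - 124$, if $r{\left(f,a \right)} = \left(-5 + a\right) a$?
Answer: $-124$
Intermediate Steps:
$r{\left(f,a \right)} = a \left(-5 + a\right)$
$- 151 r{\left(-3,5 \right)} - 124 = - 151 \cdot 5 \left(-5 + 5\right) - 124 = - 151 \cdot 5 \cdot 0 - 124 = \left(-151\right) 0 - 124 = 0 - 124 = -124$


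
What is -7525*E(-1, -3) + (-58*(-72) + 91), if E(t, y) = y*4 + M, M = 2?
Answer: 79517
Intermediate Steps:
E(t, y) = 2 + 4*y (E(t, y) = y*4 + 2 = 4*y + 2 = 2 + 4*y)
-7525*E(-1, -3) + (-58*(-72) + 91) = -7525*(2 + 4*(-3)) + (-58*(-72) + 91) = -7525*(2 - 12) + (4176 + 91) = -7525*(-10) + 4267 = 75250 + 4267 = 79517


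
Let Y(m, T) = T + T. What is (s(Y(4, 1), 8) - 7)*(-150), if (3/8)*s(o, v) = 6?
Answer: -1350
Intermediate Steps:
Y(m, T) = 2*T
s(o, v) = 16 (s(o, v) = (8/3)*6 = 16)
(s(Y(4, 1), 8) - 7)*(-150) = (16 - 7)*(-150) = 9*(-150) = -1350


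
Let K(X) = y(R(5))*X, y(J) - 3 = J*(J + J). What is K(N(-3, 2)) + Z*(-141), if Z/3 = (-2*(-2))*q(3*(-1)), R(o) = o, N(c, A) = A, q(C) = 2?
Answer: -3278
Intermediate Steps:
Z = 24 (Z = 3*(-2*(-2)*2) = 3*(4*2) = 3*8 = 24)
y(J) = 3 + 2*J² (y(J) = 3 + J*(J + J) = 3 + J*(2*J) = 3 + 2*J²)
K(X) = 53*X (K(X) = (3 + 2*5²)*X = (3 + 2*25)*X = (3 + 50)*X = 53*X)
K(N(-3, 2)) + Z*(-141) = 53*2 + 24*(-141) = 106 - 3384 = -3278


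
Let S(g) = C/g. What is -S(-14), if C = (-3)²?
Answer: 9/14 ≈ 0.64286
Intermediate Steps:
C = 9
S(g) = 9/g
-S(-14) = -9/(-14) = -9*(-1)/14 = -1*(-9/14) = 9/14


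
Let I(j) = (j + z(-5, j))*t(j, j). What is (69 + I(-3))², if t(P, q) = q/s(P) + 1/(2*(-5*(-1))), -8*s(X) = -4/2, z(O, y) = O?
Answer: 674041/25 ≈ 26962.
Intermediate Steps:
s(X) = ¼ (s(X) = -(-1)/(2*2) = -⅛*(-2) = ¼)
t(P, q) = ⅒ + 4*q (t(P, q) = q/(¼) + 1/(2*(-5*(-1))) = q*4 + 1/(2*5) = 4*q + 1/10 = 4*q + 1*(⅒) = 4*q + ⅒ = ⅒ + 4*q)
I(j) = (-5 + j)*(⅒ + 4*j) (I(j) = (j - 5)*(⅒ + 4*j) = (-5 + j)*(⅒ + 4*j))
(69 + I(-3))² = (69 + (1 + 40*(-3))*(-5 - 3)/10)² = (69 + (⅒)*(1 - 120)*(-8))² = (69 + (⅒)*(-119)*(-8))² = (69 + 476/5)² = (821/5)² = 674041/25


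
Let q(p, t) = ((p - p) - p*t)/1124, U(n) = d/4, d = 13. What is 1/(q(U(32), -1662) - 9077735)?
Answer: -2248/20406737477 ≈ -1.1016e-7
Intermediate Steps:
U(n) = 13/4
q(p, t) = -p*t/1124 (q(p, t) = (0 - p*t)*(1/1124) = -p*t*(1/1124) = -p*t/1124)
1/(q(U(32), -1662) - 9077735) = 1/(-1/1124*13/4*(-1662) - 9077735) = 1/(10803/2248 - 9077735) = 1/(-20406737477/2248) = -2248/20406737477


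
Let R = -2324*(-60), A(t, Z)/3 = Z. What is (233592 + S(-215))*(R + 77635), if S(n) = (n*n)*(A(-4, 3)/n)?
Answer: 50286943275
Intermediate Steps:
A(t, Z) = 3*Z
R = 139440
S(n) = 9*n (S(n) = (n*n)*((3*3)/n) = n²*(9/n) = 9*n)
(233592 + S(-215))*(R + 77635) = (233592 + 9*(-215))*(139440 + 77635) = (233592 - 1935)*217075 = 231657*217075 = 50286943275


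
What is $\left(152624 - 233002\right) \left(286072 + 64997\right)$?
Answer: $-28218224082$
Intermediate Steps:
$\left(152624 - 233002\right) \left(286072 + 64997\right) = \left(-80378\right) 351069 = -28218224082$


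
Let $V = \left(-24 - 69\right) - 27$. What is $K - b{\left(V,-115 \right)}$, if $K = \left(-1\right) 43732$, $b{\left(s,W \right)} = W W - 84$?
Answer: $-56873$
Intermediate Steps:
$V = -120$ ($V = -93 - 27 = -120$)
$b{\left(s,W \right)} = -84 + W^{2}$ ($b{\left(s,W \right)} = W^{2} - 84 = -84 + W^{2}$)
$K = -43732$
$K - b{\left(V,-115 \right)} = -43732 - \left(-84 + \left(-115\right)^{2}\right) = -43732 - \left(-84 + 13225\right) = -43732 - 13141 = -56873$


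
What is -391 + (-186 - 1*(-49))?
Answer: -528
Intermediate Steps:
-391 + (-186 - 1*(-49)) = -391 + (-186 + 49) = -391 - 137 = -528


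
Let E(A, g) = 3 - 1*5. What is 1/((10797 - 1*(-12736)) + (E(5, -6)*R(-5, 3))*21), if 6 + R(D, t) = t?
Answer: 1/23659 ≈ 4.2267e-5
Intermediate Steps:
R(D, t) = -6 + t
E(A, g) = -2 (E(A, g) = 3 - 5 = -2)
1/((10797 - 1*(-12736)) + (E(5, -6)*R(-5, 3))*21) = 1/((10797 - 1*(-12736)) - 2*(-6 + 3)*21) = 1/((10797 + 12736) - 2*(-3)*21) = 1/(23533 + 6*21) = 1/(23533 + 126) = 1/23659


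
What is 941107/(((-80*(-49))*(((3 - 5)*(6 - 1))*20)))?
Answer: -941107/784000 ≈ -1.2004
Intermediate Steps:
941107/(((-80*(-49))*(((3 - 5)*(6 - 1))*20))) = 941107/((3920*(-2*5*20))) = 941107/((3920*(-10*20))) = 941107/((3920*(-200))) = 941107/(-784000) = 941107*(-1/784000) = -941107/784000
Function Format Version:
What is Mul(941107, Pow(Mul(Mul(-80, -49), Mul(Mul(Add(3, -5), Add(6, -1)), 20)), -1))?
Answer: Rational(-941107, 784000) ≈ -1.2004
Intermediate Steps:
Mul(941107, Pow(Mul(Mul(-80, -49), Mul(Mul(Add(3, -5), Add(6, -1)), 20)), -1)) = Mul(941107, Pow(Mul(3920, Mul(Mul(-2, 5), 20)), -1)) = Mul(941107, Pow(Mul(3920, Mul(-10, 20)), -1)) = Mul(941107, Pow(Mul(3920, -200), -1)) = Mul(941107, Pow(-784000, -1)) = Mul(941107, Rational(-1, 784000)) = Rational(-941107, 784000)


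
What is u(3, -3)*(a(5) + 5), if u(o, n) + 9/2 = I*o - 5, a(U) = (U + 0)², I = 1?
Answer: -195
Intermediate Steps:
a(U) = U²
u(o, n) = -19/2 + o (u(o, n) = -9/2 + (1*o - 5) = -9/2 + (o - 5) = -9/2 + (-5 + o) = -19/2 + o)
u(3, -3)*(a(5) + 5) = (-19/2 + 3)*(5² + 5) = -13*(25 + 5)/2 = -13/2*30 = -195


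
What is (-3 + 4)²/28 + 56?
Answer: 1569/28 ≈ 56.036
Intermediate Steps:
(-3 + 4)²/28 + 56 = (1/28)*1² + 56 = (1/28)*1 + 56 = 1/28 + 56 = 1569/28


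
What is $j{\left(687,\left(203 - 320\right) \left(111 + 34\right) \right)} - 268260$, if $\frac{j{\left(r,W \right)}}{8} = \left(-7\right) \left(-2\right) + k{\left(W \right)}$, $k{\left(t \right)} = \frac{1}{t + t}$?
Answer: $- \frac{4549130824}{16965} \approx -2.6815 \cdot 10^{5}$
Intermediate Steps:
$k{\left(t \right)} = \frac{1}{2 t}$
$j{\left(r,W \right)} = 112 + \frac{4}{W}$ ($j{\left(r,W \right)} = 8 \left(\left(-7\right) \left(-2\right) + \frac{1}{2 W}\right) = 8 \left(14 + \frac{1}{2 W}\right) = 112 + \frac{4}{W}$)
$j{\left(687,\left(203 - 320\right) \left(111 + 34\right) \right)} - 268260 = \left(112 + \frac{4}{\left(203 - 320\right) \left(111 + 34\right)}\right) - 268260 = \left(112 + \frac{4}{\left(-117\right) 145}\right) - 268260 = \left(112 + \frac{4}{-16965}\right) - 268260 = \left(112 + 4 \left(- \frac{1}{16965}\right)\right) - 268260 = \left(112 - \frac{4}{16965}\right) - 268260 = \frac{1900076}{16965} - 268260 = - \frac{4549130824}{16965}$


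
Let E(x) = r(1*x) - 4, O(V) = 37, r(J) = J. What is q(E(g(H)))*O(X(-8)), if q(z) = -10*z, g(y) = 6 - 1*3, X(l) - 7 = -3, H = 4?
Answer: 370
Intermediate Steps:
X(l) = 4 (X(l) = 7 - 3 = 4)
g(y) = 3 (g(y) = 6 - 3 = 3)
E(x) = -4 + x (E(x) = 1*x - 4 = x - 4 = -4 + x)
q(E(g(H)))*O(X(-8)) = -10*(-4 + 3)*37 = -10*(-1)*37 = 10*37 = 370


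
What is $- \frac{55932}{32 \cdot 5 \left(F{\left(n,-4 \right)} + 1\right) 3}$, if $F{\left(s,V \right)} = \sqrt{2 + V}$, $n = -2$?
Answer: $- \frac{4661}{120} + \frac{4661 i \sqrt{2}}{120} \approx -38.842 + 54.93 i$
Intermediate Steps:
$- \frac{55932}{32 \cdot 5 \left(F{\left(n,-4 \right)} + 1\right) 3} = - \frac{55932}{32 \cdot 5 \left(\sqrt{2 - 4} + 1\right) 3} = - \frac{55932}{32 \cdot 5 \left(\sqrt{-2} + 1\right) 3} = - \frac{55932}{32 \cdot 5 \left(i \sqrt{2} + 1\right) 3} = - \frac{55932}{32 \cdot 5 \left(1 + i \sqrt{2}\right) 3} = - \frac{55932}{32 \left(5 + 5 i \sqrt{2}\right) 3} = - \frac{55932}{\left(160 + 160 i \sqrt{2}\right) 3} = - \frac{55932}{480 + 480 i \sqrt{2}}$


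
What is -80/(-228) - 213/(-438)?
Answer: 6967/8322 ≈ 0.83718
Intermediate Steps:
-80/(-228) - 213/(-438) = -80*(-1/228) - 213*(-1/438) = 20/57 + 71/146 = 6967/8322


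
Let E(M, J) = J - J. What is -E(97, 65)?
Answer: 0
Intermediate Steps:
E(M, J) = 0
-E(97, 65) = -1*0 = 0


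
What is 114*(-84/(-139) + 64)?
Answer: 1023720/139 ≈ 7364.9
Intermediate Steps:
114*(-84/(-139) + 64) = 114*(-84*(-1/139) + 64) = 114*(84/139 + 64) = 114*(8980/139) = 1023720/139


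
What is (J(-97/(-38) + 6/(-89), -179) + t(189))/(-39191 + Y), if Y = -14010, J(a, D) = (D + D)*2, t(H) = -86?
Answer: 802/53201 ≈ 0.015075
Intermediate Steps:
J(a, D) = 4*D (J(a, D) = (2*D)*2 = 4*D)
(J(-97/(-38) + 6/(-89), -179) + t(189))/(-39191 + Y) = (4*(-179) - 86)/(-39191 - 14010) = (-716 - 86)/(-53201) = -802*(-1/53201) = 802/53201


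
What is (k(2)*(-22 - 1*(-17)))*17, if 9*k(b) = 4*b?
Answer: -680/9 ≈ -75.556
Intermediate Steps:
k(b) = 4*b/9 (k(b) = (4*b)/9 = 4*b/9)
(k(2)*(-22 - 1*(-17)))*17 = (((4/9)*2)*(-22 - 1*(-17)))*17 = (8*(-22 + 17)/9)*17 = ((8/9)*(-5))*17 = -40/9*17 = -680/9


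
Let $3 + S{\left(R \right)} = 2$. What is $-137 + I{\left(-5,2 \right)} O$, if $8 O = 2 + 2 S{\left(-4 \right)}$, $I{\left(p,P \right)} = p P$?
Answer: $-137$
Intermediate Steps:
$S{\left(R \right)} = -1$ ($S{\left(R \right)} = -3 + 2 = -1$)
$I{\left(p,P \right)} = P p$
$O = 0$ ($O = \frac{2 + 2 \left(-1\right)}{8} = \frac{2 - 2}{8} = \frac{1}{8} \cdot 0 = 0$)
$-137 + I{\left(-5,2 \right)} O = -137 + 2 \left(-5\right) 0 = -137 - 0 = -137 + 0 = -137$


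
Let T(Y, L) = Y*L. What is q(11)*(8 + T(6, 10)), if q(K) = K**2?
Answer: 8228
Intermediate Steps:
T(Y, L) = L*Y
q(11)*(8 + T(6, 10)) = 11**2*(8 + 10*6) = 121*(8 + 60) = 121*68 = 8228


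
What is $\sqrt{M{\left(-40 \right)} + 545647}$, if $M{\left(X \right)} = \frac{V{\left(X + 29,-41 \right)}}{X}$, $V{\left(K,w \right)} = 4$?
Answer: $\frac{\sqrt{54564690}}{10} \approx 738.68$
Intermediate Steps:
$M{\left(X \right)} = \frac{4}{X}$
$\sqrt{M{\left(-40 \right)} + 545647} = \sqrt{\frac{4}{-40} + 545647} = \sqrt{4 \left(- \frac{1}{40}\right) + 545647} = \sqrt{- \frac{1}{10} + 545647} = \sqrt{\frac{5456469}{10}} = \frac{\sqrt{54564690}}{10}$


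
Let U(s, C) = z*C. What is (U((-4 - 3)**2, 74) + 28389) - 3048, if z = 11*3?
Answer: 27783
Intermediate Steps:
z = 33
U(s, C) = 33*C
(U((-4 - 3)**2, 74) + 28389) - 3048 = (33*74 + 28389) - 3048 = (2442 + 28389) - 3048 = 30831 - 3048 = 27783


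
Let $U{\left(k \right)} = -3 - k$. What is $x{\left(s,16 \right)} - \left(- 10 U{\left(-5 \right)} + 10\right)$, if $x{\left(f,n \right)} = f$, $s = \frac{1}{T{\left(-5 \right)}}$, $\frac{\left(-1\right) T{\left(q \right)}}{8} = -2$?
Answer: $\frac{161}{16} \approx 10.063$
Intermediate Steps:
$T{\left(q \right)} = 16$ ($T{\left(q \right)} = \left(-8\right) \left(-2\right) = 16$)
$s = \frac{1}{16} \approx 0.0625$
$x{\left(s,16 \right)} - \left(- 10 U{\left(-5 \right)} + 10\right) = \frac{1}{16} - \left(- 10 \left(-3 - -5\right) + 10\right) = \frac{1}{16} - \left(- 10 \left(-3 + 5\right) + 10\right) = \frac{1}{16} - \left(\left(-10\right) 2 + 10\right) = \frac{1}{16} - \left(-20 + 10\right) = \frac{1}{16} - -10 = \frac{1}{16} + 10 = \frac{161}{16}$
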